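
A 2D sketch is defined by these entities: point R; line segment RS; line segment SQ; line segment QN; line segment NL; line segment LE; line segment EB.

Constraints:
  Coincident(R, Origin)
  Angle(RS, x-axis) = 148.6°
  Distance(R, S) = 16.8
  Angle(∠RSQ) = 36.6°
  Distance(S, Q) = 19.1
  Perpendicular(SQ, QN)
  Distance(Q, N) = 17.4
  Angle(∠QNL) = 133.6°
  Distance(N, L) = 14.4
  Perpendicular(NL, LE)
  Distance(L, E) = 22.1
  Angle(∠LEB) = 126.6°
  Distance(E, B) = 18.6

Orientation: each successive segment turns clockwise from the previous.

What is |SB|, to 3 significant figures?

7.79

R is at the origin; RS runs at 148.6° with length 16.8, so S = (-14.3, 8.75). ∠RSQ = 36.6° gives SQ at 5.20° from the x-axis; with |SQ| = 19.1, Q = (4.68, 10.5). SQ is perpendicular to QN, so QN runs at -84.8°; with |QN| = 17.4, N = (6.26, -6.84). ∠QNL = 133.6° gives NL at -131° from the x-axis; with |NL| = 14.4, L = (-3.23, -17.7). The perpendicularity gives LE at right angles to NL, so LE runs at 139°; with |LE| = 22.1, E = (-19.9, -3.12). ∠LEB = 126.6° gives EB at 85.4° from the x-axis; with |EB| = 18.6, B = (-18.4, 15.4). Then |SB| = |B − S| = 7.79.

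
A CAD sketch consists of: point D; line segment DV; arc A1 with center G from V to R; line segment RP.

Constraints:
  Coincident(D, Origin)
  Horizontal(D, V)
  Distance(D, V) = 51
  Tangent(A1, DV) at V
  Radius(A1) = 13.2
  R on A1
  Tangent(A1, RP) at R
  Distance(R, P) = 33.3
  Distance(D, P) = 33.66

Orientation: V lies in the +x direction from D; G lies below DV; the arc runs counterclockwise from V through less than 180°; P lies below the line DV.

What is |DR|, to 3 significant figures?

41.7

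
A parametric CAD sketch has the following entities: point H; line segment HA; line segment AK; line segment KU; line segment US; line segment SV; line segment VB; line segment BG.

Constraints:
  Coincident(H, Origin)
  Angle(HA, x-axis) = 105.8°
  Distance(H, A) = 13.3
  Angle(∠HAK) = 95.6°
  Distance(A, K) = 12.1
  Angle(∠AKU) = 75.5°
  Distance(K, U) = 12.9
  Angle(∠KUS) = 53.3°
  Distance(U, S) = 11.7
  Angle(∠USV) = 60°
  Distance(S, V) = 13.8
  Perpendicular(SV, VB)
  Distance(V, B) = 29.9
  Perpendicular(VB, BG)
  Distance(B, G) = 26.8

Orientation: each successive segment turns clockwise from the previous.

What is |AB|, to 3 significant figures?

36.6

H is at the origin; HA runs at 105.8° with length 13.3, so A = (-3.62, 12.8). ∠HAK = 95.6° gives AK at 21.4° from the x-axis; with |AK| = 12.1, K = (7.64, 17.2). ∠AKU = 75.5° gives KU at -83.1° from the x-axis; with |KU| = 12.9, U = (9.19, 4.41). ∠KUS = 53.3° gives US at 150° from the x-axis; with |US| = 11.7, S = (-0.959, 10.2). ∠USV = 60.0° gives SV at 30.2° from the x-axis; with |SV| = 13.8, V = (11.0, 17.2). SV is perpendicular to VB, so VB runs at -59.8°; with |VB| = 29.9, B = (26.0, -8.68). Then |AB| = |B − A| = 36.6.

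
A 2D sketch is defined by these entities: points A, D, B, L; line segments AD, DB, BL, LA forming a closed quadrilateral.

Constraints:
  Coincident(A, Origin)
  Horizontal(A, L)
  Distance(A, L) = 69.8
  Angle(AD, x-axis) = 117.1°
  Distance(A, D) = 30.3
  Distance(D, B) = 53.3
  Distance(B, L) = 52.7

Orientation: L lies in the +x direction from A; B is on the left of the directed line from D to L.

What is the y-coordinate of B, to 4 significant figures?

41.60

Checks: |DB| = 53.30 ✓; |BL| = 52.70 ✓.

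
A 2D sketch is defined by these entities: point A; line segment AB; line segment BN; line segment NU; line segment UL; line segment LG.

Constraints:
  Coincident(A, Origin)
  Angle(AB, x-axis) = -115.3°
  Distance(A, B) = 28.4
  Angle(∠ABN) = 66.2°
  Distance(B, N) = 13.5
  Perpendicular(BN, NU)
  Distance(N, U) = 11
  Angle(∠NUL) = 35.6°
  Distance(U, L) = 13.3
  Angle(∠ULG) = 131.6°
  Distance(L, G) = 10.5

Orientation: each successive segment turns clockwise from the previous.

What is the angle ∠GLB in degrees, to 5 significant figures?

100.95°

A is at the origin; AB runs at -115.3° with length 28.4, so B = (-12.137, -25.676). ∠ABN = 66.2° gives BN at 130.90° from the x-axis; with |BN| = 13.5, N = (-20.976, -15.472). BN ⟂ NU, so NU runs at 40.900°; with |NU| = 11.0, U = (-12.662, -8.2698). ∠NUL = 35.6° gives UL at -103.50° from the x-axis; with |UL| = 13.3, L = (-15.766, -21.202). ∠ULG = 131.6° gives LG at -151.90° from the x-axis; with |LG| = 10.5, G = (-25.029, -26.148). Then cos ∠GLB = LG·LB / (|LG||LB|), giving 100.95°.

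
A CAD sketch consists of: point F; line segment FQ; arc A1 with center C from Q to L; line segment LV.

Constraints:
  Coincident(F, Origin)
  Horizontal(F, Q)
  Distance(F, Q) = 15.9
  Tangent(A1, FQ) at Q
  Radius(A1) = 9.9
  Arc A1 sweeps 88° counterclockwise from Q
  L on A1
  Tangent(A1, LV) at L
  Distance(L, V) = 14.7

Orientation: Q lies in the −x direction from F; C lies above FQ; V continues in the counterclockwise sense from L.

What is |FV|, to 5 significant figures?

24.860

On A1, Q sits at bearing -90° from C; an 88° counterclockwise sweep puts L at bearing -2°, so L = C + 9.9·(cos -2°, sin -2°) = (-6.0060, 9.5545). A1 meets LV tangentially, so CL is at right angles to LV, so LV runs along (−sin -2°, cos -2°); with |LV| = 14.7, V = (-5.4930, 24.246). Then |FV| = |V − F| = 24.860.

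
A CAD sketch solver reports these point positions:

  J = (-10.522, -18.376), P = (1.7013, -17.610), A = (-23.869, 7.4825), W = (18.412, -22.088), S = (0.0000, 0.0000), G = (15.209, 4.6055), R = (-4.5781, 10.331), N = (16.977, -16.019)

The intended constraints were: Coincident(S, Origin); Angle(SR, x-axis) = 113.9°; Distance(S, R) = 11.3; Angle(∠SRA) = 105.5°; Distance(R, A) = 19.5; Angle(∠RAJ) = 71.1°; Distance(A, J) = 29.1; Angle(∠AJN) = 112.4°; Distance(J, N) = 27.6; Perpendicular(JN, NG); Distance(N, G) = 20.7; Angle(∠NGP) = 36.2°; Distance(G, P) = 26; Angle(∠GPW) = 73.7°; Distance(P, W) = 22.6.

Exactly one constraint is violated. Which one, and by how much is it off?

Distance(P, W) = 22.6 — off by 5.30.

S = (0.00, 0.00) ✓; SR at 113.9° ✓; |SR| = 11.30 ✓; ∠SRA = 105.5° ✓; |RA| = 19.50 ✓; ∠RAJ = 71.10° ✓; |AJ| = 29.10 ✓; ∠AJN = 112.4° ✓; |JN| = 27.60 ✓; ∠(JN, NG) = 90.00° ✓; |NG| = 20.70 ✓; ∠NGP = 36.20° ✓; |GP| = 26.00 ✓; ∠GPW = 73.70° ✓; |PW| = 17.30 ✗.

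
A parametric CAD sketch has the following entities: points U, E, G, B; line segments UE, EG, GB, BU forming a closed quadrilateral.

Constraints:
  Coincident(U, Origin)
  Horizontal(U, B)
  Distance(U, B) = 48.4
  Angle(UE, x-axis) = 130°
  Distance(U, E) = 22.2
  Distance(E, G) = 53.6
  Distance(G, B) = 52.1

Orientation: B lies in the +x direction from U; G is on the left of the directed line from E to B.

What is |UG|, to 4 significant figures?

56.52

Checks: |EG| = 53.60 ✓; |GB| = 52.10 ✓.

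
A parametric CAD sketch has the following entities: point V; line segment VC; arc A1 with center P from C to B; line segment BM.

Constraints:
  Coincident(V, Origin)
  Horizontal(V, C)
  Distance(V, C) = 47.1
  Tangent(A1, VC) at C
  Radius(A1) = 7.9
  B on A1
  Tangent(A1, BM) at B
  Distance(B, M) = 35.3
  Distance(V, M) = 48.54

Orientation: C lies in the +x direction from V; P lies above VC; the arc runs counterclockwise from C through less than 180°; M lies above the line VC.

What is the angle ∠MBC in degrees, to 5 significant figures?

113.48°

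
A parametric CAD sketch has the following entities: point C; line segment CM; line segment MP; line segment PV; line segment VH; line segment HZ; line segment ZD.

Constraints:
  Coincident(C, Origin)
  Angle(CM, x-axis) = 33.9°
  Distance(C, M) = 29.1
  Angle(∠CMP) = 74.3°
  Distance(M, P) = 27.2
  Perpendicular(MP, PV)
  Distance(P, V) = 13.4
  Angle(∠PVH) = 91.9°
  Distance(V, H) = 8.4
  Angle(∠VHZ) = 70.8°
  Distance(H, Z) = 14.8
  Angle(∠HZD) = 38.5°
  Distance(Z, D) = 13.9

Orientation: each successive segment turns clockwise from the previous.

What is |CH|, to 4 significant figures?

18.03

C is at the origin; CM runs at 33.9° with length 29.1, so M = (24.15, 16.23). ∠CMP = 74.3° gives MP at -71.80° from the x-axis; with |MP| = 27.2, P = (32.65, -9.609). MP is perpendicular to PV, so PV runs at -161.8°; with |PV| = 13.4, V = (19.92, -13.79). ∠PVH = 91.9° gives VH at 110.1° from the x-axis; with |VH| = 8.4, H = (17.03, -5.906). Then |CH| = |H − C| = 18.03.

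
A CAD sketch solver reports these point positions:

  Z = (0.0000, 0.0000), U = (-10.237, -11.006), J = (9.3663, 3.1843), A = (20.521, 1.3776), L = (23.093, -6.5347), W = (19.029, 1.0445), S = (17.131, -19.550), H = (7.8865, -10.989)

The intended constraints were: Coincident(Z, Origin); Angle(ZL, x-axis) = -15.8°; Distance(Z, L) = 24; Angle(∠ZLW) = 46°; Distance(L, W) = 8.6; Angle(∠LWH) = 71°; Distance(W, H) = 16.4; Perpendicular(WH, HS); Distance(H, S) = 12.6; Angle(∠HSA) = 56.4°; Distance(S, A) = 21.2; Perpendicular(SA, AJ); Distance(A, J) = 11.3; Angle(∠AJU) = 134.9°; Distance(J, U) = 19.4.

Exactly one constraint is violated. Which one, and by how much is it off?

Distance(J, U) = 19.4 — off by 4.80.

Z = (0.00, 0.00) ✓; ZL at -15.80° ✓; |ZL| = 24.00 ✓; ∠ZLW = 46.00° ✓; |LW| = 8.600 ✓; ∠LWH = 71.00° ✓; |WH| = 16.40 ✓; ∠(WH, HS) = 90.00° ✓; |HS| = 12.60 ✓; ∠HSA = 56.40° ✓; |SA| = 21.20 ✓; ∠(SA, AJ) = 90.00° ✓; |AJ| = 11.30 ✓; ∠AJU = 134.9° ✓; |JU| = 24.20 ✗.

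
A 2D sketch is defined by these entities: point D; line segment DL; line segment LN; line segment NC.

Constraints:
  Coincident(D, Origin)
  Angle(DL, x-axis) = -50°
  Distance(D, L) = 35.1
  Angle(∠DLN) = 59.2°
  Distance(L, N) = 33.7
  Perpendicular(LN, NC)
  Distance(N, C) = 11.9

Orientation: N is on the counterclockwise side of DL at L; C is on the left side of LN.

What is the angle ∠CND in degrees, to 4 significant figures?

27.55°

∠DLN = 59.2°, so LN runs at -50.0° + (180° − 59.2°) = 70.80° from the x-axis; with |LN| = 33.7, N = L + 33.7·(cos 70.80°, sin 70.80°) = (33.64, 4.937). LN ⟂ NC; with |NC| = 11.9 on the left of LN, C = N + 11.9·(-0.9444, 0.3289) = (22.41, 8.851). Then cos ∠CND = NC·ND / (|NC||ND|), giving 27.55°.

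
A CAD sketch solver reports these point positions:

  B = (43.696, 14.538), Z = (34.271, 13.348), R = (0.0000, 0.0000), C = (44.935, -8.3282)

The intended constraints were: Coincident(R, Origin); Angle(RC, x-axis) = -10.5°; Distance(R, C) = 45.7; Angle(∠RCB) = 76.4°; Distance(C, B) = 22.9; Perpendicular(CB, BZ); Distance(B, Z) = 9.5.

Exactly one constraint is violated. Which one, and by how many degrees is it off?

Perpendicular(CB, BZ) — off by 4.09°.

R = (0.00, 0.00) ✓; RC at -10.50° ✓; |RC| = 45.70 ✓; ∠RCB = 76.40° ✓; |CB| = 22.90 ✓; ∠(CB, BZ) = 94.09° ✗; |BZ| = 9.500 ✓.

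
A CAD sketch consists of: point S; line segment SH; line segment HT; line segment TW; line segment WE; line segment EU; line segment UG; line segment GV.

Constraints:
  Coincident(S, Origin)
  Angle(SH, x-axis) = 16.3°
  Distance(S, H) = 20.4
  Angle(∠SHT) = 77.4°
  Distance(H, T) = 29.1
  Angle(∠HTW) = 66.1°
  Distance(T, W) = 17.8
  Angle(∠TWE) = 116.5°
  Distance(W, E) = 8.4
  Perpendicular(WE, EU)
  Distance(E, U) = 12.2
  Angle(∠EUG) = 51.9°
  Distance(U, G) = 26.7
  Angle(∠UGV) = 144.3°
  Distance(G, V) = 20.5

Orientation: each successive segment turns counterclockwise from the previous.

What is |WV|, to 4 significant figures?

30.17

S is at the origin; SH runs at 16.3° with length 20.4, so H = (19.58, 5.726). ∠SHT = 77.4° gives HT at 118.9° from the x-axis; with |HT| = 29.1, T = (5.517, 31.20). ∠HTW = 66.1° gives TW at -127.2° from the x-axis; with |TW| = 17.8, W = (-5.245, 17.02). ∠TWE = 116.5° gives WE at -63.70° from the x-axis; with |WE| = 8.4, E = (-1.524, 9.493). WE ⟂ EU, so EU runs at 26.30°; with |EU| = 12.2, U = (9.414, 14.90). ∠EUG = 51.9° gives UG at 154.4° from the x-axis; with |UG| = 26.7, G = (-14.67, 26.44). ∠UGV = 144.3° gives GV at -169.9° from the x-axis; with |GV| = 20.5, V = (-34.85, 22.84). Then |WV| = |V − W| = 30.17.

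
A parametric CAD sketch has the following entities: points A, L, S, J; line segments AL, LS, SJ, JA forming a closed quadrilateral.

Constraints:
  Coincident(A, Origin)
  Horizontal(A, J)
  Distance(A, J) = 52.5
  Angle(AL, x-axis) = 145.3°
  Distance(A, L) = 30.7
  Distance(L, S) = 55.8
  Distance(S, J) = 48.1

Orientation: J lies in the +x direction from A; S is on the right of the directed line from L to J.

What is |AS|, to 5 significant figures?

27.176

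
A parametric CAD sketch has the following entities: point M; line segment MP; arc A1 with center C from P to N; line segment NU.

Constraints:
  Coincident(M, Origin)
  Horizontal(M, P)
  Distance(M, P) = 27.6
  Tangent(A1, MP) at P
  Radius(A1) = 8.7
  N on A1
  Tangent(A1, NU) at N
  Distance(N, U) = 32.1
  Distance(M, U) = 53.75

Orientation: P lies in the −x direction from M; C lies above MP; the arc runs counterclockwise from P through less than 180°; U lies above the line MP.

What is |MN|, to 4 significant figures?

23.55

M is at the origin; MP is horizontal with |MP| = 27.6 and P on the −x side, so P = (-27.60, 0.000). A1 meets MP tangentially, so CP is at right angles to MP, so C = P + (0, 8.7) = (-27.60, 8.700). Since CN ⟂ NU (tangency), |CU| = √(8.7² + 32.1²) = 33.26 regardless of where N sits on A1. So U lies on both circle(M, 53.75) and circle(C, 33.26); the above-MP intersection is U = (-34.47, 41.24). N is the foot of the tangent from U: N = (-19.85, 12.66).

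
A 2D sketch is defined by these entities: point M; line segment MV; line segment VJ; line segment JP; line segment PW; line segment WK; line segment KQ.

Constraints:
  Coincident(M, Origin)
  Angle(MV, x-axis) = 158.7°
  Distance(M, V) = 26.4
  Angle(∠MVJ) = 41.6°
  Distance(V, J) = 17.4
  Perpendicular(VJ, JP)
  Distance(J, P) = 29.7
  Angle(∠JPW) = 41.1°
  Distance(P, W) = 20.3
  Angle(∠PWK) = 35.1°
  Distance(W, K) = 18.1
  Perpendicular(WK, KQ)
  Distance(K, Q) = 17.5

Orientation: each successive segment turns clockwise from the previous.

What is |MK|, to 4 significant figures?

2.236

M is at the origin; MV runs at 158.7° with length 26.4, so V = (-24.60, 9.590). ∠MVJ = 41.6° gives VJ at 20.30° from the x-axis; with |VJ| = 17.4, J = (-8.277, 15.63). VJ is perpendicular to JP, so JP runs at -69.70°; with |JP| = 29.7, P = (2.027, -12.23). ∠JPW = 41.1° gives PW at 151.4° from the x-axis; with |PW| = 20.3, W = (-15.80, -2.511). ∠PWK = 35.1° gives WK at 6.500° from the x-axis; with |WK| = 18.1, K = (2.187, -0.4624). Then |MK| = |K − M| = 2.236.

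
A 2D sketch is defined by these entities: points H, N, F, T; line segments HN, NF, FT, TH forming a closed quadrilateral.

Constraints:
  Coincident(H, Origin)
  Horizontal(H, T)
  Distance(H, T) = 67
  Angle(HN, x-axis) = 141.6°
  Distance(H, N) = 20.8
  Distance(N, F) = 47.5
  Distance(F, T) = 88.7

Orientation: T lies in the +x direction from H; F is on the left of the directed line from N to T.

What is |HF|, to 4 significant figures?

57.68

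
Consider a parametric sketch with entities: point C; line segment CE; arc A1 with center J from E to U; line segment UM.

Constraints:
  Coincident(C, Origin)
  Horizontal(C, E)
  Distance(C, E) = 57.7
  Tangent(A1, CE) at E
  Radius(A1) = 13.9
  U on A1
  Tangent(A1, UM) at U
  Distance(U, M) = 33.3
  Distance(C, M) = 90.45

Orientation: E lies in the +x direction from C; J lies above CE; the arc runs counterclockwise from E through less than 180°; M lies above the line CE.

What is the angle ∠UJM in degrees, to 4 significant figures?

67.34°

C is at the origin; CE is horizontal with |CE| = 57.7 and E on the +x side, so E = (57.70, 0.000). Tangency of A1 to CE means the radius JE is perpendicular to CE, so J = E + (0, 13.9) = (57.70, 13.90). Since JU ⟂ UM (tangency), |JM| = √(13.9² + 33.3²) = 36.08 regardless of where U sits on A1. So M lies on both circle(C, 90.45) and circle(J, 36.08); the above-CE intersection is M = (79.94, 42.32). U is the foot of the tangent from M: U = (71.10, 10.21).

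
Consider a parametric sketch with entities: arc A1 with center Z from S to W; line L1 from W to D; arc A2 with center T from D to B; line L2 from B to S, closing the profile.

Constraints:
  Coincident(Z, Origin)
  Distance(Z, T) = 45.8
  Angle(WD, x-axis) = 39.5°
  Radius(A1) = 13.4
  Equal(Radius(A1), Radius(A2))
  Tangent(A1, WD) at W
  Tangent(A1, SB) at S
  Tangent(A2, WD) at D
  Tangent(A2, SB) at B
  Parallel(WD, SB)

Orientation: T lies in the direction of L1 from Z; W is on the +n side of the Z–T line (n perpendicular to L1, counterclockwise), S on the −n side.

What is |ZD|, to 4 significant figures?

47.72

The slot axis is L1's direction at 39.5°, so u = (cos 39.5°, sin 39.5°) = (0.7716, 0.6361) and n = (−sin 39.5°, cos 39.5°) = (-0.6361, 0.7716). Z is at the origin and T lies 45.8 along u from Z, so T = 45.8·u = (35.34, 29.13). Tangency of A1 to both parallel lines with radius 13.4 puts W and S at Z ± 13.4·n: W = (-8.523, 10.34), S = (8.523, -10.34). Equal radii place D and B the same way about T: D = T + 13.4·n = (26.82, 39.47), B = T − 13.4·n = (43.86, 18.79). Then |ZD| = |D − Z| = 47.72.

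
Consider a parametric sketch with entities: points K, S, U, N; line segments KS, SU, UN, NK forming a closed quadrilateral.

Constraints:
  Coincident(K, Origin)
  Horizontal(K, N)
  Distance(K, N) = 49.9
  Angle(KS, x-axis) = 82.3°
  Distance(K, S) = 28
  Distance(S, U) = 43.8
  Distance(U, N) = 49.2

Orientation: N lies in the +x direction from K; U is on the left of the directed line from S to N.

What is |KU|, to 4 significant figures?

64.41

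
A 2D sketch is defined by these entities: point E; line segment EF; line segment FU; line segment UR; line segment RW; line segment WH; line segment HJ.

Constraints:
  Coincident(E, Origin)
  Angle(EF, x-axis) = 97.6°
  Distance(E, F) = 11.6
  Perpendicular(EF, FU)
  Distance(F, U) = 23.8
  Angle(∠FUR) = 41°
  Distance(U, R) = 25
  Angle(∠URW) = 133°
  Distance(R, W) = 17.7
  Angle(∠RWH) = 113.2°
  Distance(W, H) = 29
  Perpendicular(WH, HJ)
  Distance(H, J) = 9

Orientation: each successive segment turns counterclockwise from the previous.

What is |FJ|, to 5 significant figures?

20.250

E is at the origin; EF runs at 97.6° with length 11.6, so F = (-1.5342, 11.498). The perpendicularity gives FU at right angles to EF, so FU runs at -172.40°; with |FU| = 23.8, U = (-25.125, 8.3504). ∠FUR = 41.0° gives UR at -33.400° from the x-axis; with |UR| = 25.0, R = (-4.2539, -5.4116). ∠URW = 133.0° gives RW at 13.600° from the x-axis; with |RW| = 17.7, W = (12.950, -1.2496). ∠RWH = 113.2° gives WH at 80.400° from the x-axis; with |WH| = 29.0, H = (17.786, 27.344). WH ⟂ HJ, so HJ runs at 170.40°; with |HJ| = 9.0, J = (8.9121, 28.845). Then |FJ| = |J − F| = 20.250.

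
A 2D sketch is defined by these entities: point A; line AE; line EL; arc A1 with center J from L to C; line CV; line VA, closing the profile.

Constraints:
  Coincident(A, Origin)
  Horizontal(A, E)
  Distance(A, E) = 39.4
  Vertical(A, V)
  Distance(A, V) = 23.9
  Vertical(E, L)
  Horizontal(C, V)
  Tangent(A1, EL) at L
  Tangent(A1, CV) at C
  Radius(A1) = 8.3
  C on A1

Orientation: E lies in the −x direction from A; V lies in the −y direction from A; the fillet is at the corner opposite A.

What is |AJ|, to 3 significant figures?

34.8

A is at the origin; AE is horizontal with |AE| = 39.4 and E on the −x side, so E = (-39.4, 0.00). AV is vertical with |AV| = 23.9 and V on the −y side, so V = (0.00, -23.9). The virtual corner opposite A is at (-39.4, -23.9). The tangent condition forces JL to be normal to EL and tangency of A1 to CV means the radius JC is perpendicular to CV, with radius 8.3, so the center J sits 8.3 in from both sides at J = (-31.1, -15.6). Then |AJ| = |J − A| = 34.8.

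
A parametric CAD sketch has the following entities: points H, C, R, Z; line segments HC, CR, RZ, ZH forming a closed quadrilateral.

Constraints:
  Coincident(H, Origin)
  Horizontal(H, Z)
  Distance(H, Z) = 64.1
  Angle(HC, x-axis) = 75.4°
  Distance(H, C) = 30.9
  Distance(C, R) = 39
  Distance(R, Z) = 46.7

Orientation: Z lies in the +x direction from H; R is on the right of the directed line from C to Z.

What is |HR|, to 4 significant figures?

19.63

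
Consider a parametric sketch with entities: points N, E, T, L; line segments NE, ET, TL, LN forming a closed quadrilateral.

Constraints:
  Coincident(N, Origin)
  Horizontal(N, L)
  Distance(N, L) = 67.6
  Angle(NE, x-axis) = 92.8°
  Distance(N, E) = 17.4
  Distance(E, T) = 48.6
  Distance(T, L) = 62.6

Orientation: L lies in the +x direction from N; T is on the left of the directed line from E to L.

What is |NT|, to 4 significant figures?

61.79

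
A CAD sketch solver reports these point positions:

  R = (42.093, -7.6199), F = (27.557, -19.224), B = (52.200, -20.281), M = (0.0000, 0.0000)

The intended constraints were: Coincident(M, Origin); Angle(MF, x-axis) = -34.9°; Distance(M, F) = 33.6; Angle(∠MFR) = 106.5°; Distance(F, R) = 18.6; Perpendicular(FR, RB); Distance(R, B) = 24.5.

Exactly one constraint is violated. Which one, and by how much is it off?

Distance(R, B) = 24.5 — off by 8.30.

M = (0.00, 0.00) ✓; MF at -34.90° ✓; |MF| = 33.60 ✓; ∠MFR = 106.5° ✓; |FR| = 18.60 ✓; ∠(FR, RB) = 90.00° ✓; |RB| = 16.20 ✗.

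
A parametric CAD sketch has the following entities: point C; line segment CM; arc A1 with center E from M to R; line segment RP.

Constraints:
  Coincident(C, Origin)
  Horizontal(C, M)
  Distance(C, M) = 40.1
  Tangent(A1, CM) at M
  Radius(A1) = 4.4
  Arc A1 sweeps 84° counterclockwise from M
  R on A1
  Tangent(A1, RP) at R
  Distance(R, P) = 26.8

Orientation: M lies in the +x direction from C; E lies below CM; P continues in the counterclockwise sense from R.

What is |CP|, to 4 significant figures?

44.94

C is at the origin; CM is horizontal with |CM| = 40.1 and M on the +x side, so M = (40.10, 0.000). A1 meets CM tangentially, so EM is at right angles to CM, so E = M + (0, -4.4) = (40.10, -4.400). On A1, M sits at bearing 90° from E; an 84° counterclockwise sweep puts R at bearing 174°, so R = E + 4.4·(cos 174°, sin 174°) = (35.72, -3.940). The tangent condition forces ER to be normal to RP, so RP runs along (−sin 174°, cos 174°); with |RP| = 26.8, P = (32.92, -30.59). Then |CP| = |P − C| = 44.94.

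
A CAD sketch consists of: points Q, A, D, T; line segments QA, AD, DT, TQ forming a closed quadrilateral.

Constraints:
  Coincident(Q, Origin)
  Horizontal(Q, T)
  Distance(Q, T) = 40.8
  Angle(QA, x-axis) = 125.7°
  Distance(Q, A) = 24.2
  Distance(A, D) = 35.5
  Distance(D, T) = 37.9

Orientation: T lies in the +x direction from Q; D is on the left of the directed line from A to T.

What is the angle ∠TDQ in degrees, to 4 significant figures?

66.17°

Checks: |QT| = 40.80 ✓; |QA| = 24.20 ✓; |AD| = 35.50 ✓; |DT| = 37.90 ✓.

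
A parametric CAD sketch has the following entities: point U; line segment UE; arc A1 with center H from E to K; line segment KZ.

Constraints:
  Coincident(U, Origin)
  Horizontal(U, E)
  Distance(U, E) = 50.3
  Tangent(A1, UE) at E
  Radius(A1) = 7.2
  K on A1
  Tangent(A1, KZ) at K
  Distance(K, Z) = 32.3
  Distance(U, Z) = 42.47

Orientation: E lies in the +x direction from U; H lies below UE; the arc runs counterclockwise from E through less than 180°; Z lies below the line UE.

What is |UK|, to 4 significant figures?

44.18

Checks: |HK| = 7.200 ✓; ∠(HK, KZ) = 90.00° ✓; |KZ| = 32.30 ✓; |UZ| = 42.47 ✓.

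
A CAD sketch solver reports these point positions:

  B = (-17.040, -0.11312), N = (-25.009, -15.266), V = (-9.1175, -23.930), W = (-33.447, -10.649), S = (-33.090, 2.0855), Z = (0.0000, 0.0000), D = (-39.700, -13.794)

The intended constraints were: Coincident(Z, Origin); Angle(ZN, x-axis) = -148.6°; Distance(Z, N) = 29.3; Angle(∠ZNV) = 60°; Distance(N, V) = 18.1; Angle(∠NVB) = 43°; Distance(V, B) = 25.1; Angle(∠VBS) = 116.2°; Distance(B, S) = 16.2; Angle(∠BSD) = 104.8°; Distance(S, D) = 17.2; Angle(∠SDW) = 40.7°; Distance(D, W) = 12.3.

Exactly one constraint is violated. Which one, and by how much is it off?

Distance(D, W) = 12.3 — off by 5.30.

Z = (0.00, 0.00) ✓; ZN at -148.6° ✓; |ZN| = 29.30 ✓; ∠ZNV = 60.00° ✓; |NV| = 18.10 ✓; ∠NVB = 43.00° ✓; |VB| = 25.10 ✓; ∠VBS = 116.2° ✓; |BS| = 16.20 ✓; ∠BSD = 104.8° ✓; |SD| = 17.20 ✓; ∠SDW = 40.70° ✓; |DW| = 6.999 ✗.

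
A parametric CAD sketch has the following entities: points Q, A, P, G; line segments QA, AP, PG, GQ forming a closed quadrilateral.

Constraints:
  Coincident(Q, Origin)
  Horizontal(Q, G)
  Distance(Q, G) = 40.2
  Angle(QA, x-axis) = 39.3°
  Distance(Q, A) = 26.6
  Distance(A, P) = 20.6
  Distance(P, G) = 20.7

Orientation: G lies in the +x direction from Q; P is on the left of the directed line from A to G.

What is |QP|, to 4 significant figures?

45.77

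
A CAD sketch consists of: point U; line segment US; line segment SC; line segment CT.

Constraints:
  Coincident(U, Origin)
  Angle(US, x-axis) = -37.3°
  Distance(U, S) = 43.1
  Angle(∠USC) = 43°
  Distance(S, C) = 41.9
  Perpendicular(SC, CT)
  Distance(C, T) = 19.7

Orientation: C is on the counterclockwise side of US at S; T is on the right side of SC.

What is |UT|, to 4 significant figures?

50.18

∠USC = 43.0°, so SC runs at -37.3° + (180° − 43.0°) = 99.70° from the x-axis; with |SC| = 41.9, C = S + 41.9·(cos 99.70°, sin 99.70°) = (27.23, 15.18). The perpendicularity gives CT at right angles to SC; with |CT| = 19.7 on the right of SC, T = C + 19.7·(0.9857, 0.1685) = (46.64, 18.50). Then |UT| = |T − U| = 50.18.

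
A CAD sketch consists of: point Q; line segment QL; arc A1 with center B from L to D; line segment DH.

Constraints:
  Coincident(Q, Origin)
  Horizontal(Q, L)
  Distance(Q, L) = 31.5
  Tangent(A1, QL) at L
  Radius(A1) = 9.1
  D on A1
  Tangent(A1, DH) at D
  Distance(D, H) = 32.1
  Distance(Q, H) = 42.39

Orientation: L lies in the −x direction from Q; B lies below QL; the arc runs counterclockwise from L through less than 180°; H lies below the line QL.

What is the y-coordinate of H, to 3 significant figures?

-39.0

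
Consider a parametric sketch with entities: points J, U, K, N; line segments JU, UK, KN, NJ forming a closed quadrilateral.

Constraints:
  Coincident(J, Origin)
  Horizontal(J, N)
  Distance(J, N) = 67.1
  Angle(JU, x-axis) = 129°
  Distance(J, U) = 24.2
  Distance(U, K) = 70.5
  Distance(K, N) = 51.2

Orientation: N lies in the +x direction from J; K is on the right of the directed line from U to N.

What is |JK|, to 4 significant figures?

46.30

Checks: |UK| = 70.50 ✓; |KN| = 51.20 ✓.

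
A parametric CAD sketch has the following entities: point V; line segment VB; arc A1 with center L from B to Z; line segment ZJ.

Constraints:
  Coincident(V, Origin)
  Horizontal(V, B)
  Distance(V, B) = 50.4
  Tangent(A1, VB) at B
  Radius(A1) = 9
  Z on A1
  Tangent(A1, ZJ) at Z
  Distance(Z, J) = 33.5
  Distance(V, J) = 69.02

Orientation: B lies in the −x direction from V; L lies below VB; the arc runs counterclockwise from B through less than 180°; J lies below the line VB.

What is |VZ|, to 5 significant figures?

60.197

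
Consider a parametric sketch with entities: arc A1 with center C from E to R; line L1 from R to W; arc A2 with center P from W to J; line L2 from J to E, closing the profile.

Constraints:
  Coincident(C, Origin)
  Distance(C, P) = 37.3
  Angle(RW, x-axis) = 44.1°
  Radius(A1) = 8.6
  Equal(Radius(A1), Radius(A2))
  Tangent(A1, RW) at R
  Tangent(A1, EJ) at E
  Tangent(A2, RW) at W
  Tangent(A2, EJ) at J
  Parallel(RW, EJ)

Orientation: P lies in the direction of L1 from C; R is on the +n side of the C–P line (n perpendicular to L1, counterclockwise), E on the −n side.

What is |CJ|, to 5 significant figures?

38.279

The slot axis is L1's direction at 44.1°, so u = (cos 44.1°, sin 44.1°) = (0.71813, 0.69591) and n = (−sin 44.1°, cos 44.1°) = (-0.69591, 0.71813). C is at the origin and P lies 37.3 along u from C, so P = 37.3·u = (26.786, 25.958). Tangency of A1 to both parallel lines with radius 8.6 puts R and E at C ± 8.6·n: R = (-5.9849, 6.1759), E = (5.9849, -6.1759). Equal radii place W and J the same way about P: W = P + 8.6·n = (20.801, 32.133), J = P − 8.6·n = (32.771, 19.782). Then |CJ| = |J − C| = 38.279.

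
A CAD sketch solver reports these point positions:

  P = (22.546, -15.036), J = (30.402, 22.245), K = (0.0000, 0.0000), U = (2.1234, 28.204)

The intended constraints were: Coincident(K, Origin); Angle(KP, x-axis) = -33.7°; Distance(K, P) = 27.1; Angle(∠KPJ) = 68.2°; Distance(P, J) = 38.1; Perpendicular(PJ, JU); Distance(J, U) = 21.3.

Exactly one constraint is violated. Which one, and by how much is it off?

Distance(J, U) = 21.3 — off by 7.60.

K = (0.00, 0.00) ✓; KP at -33.70° ✓; |KP| = 27.10 ✓; ∠KPJ = 68.20° ✓; |PJ| = 38.10 ✓; ∠(PJ, JU) = 90.00° ✓; |JU| = 28.90 ✗.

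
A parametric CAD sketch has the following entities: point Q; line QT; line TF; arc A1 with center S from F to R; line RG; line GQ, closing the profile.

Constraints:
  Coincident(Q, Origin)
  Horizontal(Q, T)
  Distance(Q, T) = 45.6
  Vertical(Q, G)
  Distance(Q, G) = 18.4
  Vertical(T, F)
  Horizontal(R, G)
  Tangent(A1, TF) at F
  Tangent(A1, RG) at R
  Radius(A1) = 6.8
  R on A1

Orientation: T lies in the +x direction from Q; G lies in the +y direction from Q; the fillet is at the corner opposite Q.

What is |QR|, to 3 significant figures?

42.9

The virtual corner opposite Q is at (45.6, 18.4). Since A1 is tangent to TF there, SF ⟂ TF and tangency of A1 to RG means the radius SR is perpendicular to RG, with radius 6.8, so the center S sits 6.8 in from both sides at S = (38.8, 11.6). That places the tangent points at F = (45.6, 11.6) on TF and R = (38.8, 18.4) on RG. Then |QR| = |R − Q| = 42.9.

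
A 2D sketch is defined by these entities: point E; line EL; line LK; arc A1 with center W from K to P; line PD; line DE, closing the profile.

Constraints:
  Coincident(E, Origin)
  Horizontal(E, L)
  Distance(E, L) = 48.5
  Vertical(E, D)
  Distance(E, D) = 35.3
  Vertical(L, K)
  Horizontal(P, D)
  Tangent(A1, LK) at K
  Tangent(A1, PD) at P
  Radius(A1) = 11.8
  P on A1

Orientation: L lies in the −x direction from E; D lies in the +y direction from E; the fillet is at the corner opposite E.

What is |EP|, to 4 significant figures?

50.92

The virtual corner opposite E is at (-48.50, 35.30). The tangent condition forces WK to be normal to LK and tangency of A1 to PD means the radius WP is perpendicular to PD, with radius 11.8, so the center W sits 11.8 in from both sides at W = (-36.70, 23.50). That places the tangent points at K = (-48.50, 23.50) on LK and P = (-36.70, 35.30) on PD. Then |EP| = |P − E| = 50.92.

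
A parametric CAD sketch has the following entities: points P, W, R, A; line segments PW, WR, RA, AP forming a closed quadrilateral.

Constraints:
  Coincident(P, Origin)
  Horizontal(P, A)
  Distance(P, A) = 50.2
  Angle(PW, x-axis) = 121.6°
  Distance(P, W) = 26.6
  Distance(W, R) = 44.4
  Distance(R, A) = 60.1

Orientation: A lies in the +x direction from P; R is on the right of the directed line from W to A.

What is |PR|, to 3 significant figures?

21.9

Checks: |WR| = 44.40 ✓; |RA| = 60.10 ✓.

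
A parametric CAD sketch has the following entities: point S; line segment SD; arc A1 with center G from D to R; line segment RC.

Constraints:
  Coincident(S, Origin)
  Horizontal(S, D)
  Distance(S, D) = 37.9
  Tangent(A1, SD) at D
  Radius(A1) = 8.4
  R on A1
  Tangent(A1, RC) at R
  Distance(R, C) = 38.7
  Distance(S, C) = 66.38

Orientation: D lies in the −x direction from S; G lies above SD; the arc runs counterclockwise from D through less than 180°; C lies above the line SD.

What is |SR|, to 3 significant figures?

32.6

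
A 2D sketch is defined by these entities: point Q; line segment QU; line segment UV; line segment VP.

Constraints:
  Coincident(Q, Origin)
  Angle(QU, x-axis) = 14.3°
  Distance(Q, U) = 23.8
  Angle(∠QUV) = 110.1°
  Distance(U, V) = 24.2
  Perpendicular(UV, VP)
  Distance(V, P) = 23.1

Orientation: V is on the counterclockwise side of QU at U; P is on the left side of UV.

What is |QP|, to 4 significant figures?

32.39

Q is at the origin; QU runs at 14.3° with length 23.8, so U = 23.8·(cos 14.3°, sin 14.3°) = (23.06, 5.879). ∠QUV = 110.1°, so UV runs at 14.3° + (180° − 110.1°) = 84.20° from the x-axis; with |UV| = 24.2, V = U + 24.2·(cos 84.20°, sin 84.20°) = (25.51, 29.95). UV is perpendicular to VP; with |VP| = 23.1 on the left of UV, P = V + 23.1·(-0.9949, 0.1011) = (2.526, 32.29). Then |QP| = |P − Q| = 32.39.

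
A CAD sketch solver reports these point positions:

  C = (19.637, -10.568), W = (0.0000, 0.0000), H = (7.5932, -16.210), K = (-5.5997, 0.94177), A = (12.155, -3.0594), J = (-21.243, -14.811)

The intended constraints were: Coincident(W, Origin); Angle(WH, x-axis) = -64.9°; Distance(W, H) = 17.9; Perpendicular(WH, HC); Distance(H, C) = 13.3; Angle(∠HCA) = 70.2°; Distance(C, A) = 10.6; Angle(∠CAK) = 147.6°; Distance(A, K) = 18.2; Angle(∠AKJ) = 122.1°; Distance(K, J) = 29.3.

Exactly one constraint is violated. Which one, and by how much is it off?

Distance(K, J) = 29.3 — off by 7.10.

W = (0.00, 0.00) ✓; WH at -64.90° ✓; |WH| = 17.90 ✓; ∠(WH, HC) = 90.00° ✓; |HC| = 13.30 ✓; ∠HCA = 70.20° ✓; |CA| = 10.60 ✓; ∠CAK = 147.6° ✓; |AK| = 18.20 ✓; ∠AKJ = 122.1° ✓; |KJ| = 22.20 ✗.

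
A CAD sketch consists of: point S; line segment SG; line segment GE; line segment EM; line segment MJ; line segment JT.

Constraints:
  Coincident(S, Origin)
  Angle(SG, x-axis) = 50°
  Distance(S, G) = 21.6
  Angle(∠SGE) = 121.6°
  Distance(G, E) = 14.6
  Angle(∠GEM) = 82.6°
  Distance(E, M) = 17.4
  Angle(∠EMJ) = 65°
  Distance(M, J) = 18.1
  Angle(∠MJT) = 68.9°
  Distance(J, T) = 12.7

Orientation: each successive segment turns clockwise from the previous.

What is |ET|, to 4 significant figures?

7.314

S is at the origin; SG runs at 50.0° with length 21.6, so G = (13.88, 16.55). ∠SGE = 121.6° gives GE at -8.400° from the x-axis; with |GE| = 14.6, E = (28.33, 14.41). ∠GEM = 82.6° gives EM at -105.8° from the x-axis; with |EM| = 17.4, M = (23.59, -2.329). ∠EMJ = 65.0° gives MJ at 139.2° from the x-axis; with |MJ| = 18.1, J = (9.888, 9.498). ∠MJT = 68.9° gives JT at 28.10° from the x-axis; with |JT| = 12.7, T = (21.09, 15.48). Then |ET| = |T − E| = 7.314.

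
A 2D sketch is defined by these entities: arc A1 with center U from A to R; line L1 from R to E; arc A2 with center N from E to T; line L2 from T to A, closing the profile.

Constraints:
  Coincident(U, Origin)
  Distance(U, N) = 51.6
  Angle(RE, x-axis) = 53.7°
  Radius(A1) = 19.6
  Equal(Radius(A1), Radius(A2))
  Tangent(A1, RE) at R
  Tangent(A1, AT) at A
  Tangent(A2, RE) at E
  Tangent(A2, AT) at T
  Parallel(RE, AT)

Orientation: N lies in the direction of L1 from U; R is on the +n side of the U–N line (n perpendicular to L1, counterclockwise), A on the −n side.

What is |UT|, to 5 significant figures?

55.197

Tangency of A1 to both parallel lines with radius 19.6 puts R and A at U ± 19.6·n: R = (-15.796, 11.603), A = (15.796, -11.603). Equal radii place E and T the same way about N: E = N + 19.6·n = (14.752, 53.189), T = N − 19.6·n = (46.344, 29.982). Then |UT| = |T − U| = 55.197.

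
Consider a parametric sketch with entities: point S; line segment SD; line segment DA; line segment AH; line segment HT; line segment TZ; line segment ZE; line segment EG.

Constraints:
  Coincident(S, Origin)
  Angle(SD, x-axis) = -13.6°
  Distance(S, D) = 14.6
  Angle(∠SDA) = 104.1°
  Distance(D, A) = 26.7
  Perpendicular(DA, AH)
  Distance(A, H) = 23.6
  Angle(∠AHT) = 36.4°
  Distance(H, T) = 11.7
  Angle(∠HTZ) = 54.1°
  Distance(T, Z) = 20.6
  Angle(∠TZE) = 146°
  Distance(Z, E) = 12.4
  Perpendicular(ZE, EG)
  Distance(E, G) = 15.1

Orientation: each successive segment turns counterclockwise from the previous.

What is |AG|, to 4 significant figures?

36.92

S is at the origin; SD runs at -13.6° with length 14.6, so D = (14.19, -3.433). ∠SDA = 104.1° gives DA at 62.30° from the x-axis; with |DA| = 26.7, A = (26.60, 20.21). DA is perpendicular to AH, so AH runs at 152.3°; with |AH| = 23.6, H = (5.707, 31.18). ∠AHT = 36.4° gives HT at -64.10° from the x-axis; with |HT| = 11.7, T = (10.82, 20.65). ∠HTZ = 54.1° gives TZ at 61.80° from the x-axis; with |TZ| = 20.6, Z = (20.55, 38.81). ∠TZE = 146.0° gives ZE at 95.80° from the x-axis; with |ZE| = 12.4, E = (19.30, 51.14). ZE ⟂ EG, so EG runs at -174.2°; with |EG| = 15.1, G = (4.276, 49.62). Then |AG| = |G − A| = 36.92.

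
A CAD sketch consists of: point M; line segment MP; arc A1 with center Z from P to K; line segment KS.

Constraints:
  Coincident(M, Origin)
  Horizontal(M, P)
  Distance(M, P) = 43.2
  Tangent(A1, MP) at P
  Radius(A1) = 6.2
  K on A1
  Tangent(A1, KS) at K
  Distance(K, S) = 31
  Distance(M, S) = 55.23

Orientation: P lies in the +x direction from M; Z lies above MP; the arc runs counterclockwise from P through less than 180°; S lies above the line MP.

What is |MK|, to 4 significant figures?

49.79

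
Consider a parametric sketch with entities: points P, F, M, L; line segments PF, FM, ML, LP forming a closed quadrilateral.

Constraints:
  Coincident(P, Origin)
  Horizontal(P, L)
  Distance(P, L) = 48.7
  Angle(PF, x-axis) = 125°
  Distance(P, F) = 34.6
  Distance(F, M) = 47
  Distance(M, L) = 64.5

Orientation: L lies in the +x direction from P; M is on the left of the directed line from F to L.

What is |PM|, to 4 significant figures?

59.29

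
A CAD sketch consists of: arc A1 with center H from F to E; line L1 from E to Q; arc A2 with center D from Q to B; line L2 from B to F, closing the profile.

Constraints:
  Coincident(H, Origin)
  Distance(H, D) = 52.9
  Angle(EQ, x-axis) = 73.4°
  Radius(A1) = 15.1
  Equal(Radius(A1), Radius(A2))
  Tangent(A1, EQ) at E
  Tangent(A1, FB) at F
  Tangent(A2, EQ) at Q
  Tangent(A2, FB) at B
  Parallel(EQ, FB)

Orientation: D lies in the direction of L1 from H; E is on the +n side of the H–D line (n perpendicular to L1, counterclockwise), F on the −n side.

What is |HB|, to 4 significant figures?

55.01

Tangency of A1 to both parallel lines with radius 15.1 puts E and F at H ± 15.1·n: E = (-14.47, 4.314), F = (14.47, -4.314). Equal radii place Q and B the same way about D: Q = D + 15.1·n = (0.6422, 55.01), B = D − 15.1·n = (29.58, 46.38). Then |HB| = |B − H| = 55.01.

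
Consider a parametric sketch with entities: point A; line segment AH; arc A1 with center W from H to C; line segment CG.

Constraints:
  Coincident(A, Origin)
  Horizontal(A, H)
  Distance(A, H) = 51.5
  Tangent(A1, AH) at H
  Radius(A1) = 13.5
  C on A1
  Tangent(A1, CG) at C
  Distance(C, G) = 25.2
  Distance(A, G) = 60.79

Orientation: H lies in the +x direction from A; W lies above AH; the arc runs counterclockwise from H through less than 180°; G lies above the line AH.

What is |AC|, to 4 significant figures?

65.52

A is at the origin; AH is horizontal with |AH| = 51.5 and H on the +x side, so H = (51.50, 0.000). Since A1 is tangent to AH there, WH ⟂ AH, so W = H + (0, 13.5) = (51.50, 13.50). Since WC ⟂ CG (tangency), |WG| = √(13.5² + 25.2²) = 28.59 regardless of where C sits on A1. So G lies on both circle(A, 60.79) and circle(W, 28.59); the above-AH intersection is G = (44.65, 41.26). C is the foot of the tangent from G: C = (61.53, 22.54).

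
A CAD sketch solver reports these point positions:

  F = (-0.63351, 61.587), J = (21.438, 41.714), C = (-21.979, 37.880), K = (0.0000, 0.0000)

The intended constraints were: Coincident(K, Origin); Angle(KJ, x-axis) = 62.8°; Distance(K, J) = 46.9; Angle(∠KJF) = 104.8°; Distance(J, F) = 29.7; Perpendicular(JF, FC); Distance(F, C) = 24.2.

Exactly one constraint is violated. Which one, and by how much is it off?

Distance(F, C) = 24.2 — off by 7.70.

K = (0.00, 0.00) ✓; KJ at 62.80° ✓; |KJ| = 46.90 ✓; ∠KJF = 104.8° ✓; |JF| = 29.70 ✓; ∠(JF, FC) = 90.00° ✓; |FC| = 31.90 ✗.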